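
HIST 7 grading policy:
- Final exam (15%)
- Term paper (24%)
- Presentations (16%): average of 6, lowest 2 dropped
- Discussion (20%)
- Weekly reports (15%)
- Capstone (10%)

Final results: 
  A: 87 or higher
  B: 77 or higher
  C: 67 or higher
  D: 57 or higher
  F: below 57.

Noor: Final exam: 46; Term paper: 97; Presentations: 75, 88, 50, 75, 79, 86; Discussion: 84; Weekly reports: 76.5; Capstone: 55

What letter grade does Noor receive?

B

Presentations: drop 50, 75 → average of remaining 4 = 328/4 = 82
Weighted total:
  Final exam 46 × 0.15 = 6.9
  Term paper 97 × 0.24 = 23.28
  Presentations 82 × 0.16 = 13.12
  Discussion 84 × 0.2 = 16.8
  Weekly reports 76.5 × 0.15 = 11.475
  Capstone 55 × 0.1 = 5.5
Sum = 77.075
77.075 is ≥ 77 and < 87 → B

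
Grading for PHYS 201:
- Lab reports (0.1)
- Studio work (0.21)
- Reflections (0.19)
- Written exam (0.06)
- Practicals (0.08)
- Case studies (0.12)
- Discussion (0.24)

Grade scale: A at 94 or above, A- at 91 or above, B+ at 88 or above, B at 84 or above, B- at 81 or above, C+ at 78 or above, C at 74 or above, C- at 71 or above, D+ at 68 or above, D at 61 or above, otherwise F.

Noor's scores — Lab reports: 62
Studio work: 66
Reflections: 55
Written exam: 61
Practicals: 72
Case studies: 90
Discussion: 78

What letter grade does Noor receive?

Weighted total:
  Lab reports 62 × 0.1 = 6.2
  Studio work 66 × 0.21 = 13.86
  Reflections 55 × 0.19 = 10.45
  Written exam 61 × 0.06 = 3.66
  Practicals 72 × 0.08 = 5.76
  Case studies 90 × 0.12 = 10.8
  Discussion 78 × 0.24 = 18.72
Sum = 69.45
69.45 is ≥ 68 and < 71 → D+

D+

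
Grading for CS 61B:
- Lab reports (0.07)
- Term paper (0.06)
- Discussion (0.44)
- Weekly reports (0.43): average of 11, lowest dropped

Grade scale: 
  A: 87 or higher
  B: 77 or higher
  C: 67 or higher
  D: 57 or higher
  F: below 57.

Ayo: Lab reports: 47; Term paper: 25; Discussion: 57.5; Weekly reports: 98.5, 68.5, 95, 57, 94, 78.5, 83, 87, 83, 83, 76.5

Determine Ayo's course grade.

D

Weekly reports: drop 57 → average of remaining 10 = 847/10 = 84.7
Weighted total:
  Lab reports 47 × 0.07 = 3.29
  Term paper 25 × 0.06 = 1.5
  Discussion 57.5 × 0.44 = 25.3
  Weekly reports 84.7 × 0.43 = 36.421
Sum = 66.511
66.511 is ≥ 57 and < 67 → D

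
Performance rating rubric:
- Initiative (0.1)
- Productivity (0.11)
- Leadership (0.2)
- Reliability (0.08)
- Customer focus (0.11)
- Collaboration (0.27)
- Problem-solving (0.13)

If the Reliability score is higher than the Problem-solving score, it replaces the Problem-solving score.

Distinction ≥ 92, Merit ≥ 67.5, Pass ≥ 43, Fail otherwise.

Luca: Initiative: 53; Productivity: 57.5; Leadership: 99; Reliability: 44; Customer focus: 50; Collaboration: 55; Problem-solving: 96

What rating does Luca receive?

Merit

Reliability (44) ≤ Problem-solving (96), so Problem-solving stays at 96.
Weighted total:
  Initiative 53 × 0.1 = 5.3
  Productivity 57.5 × 0.11 = 6.325
  Leadership 99 × 0.2 = 19.8
  Reliability 44 × 0.08 = 3.52
  Customer focus 50 × 0.11 = 5.5
  Collaboration 55 × 0.27 = 14.85
  Problem-solving 96 × 0.13 = 12.48
Sum = 67.775
67.775 is ≥ 67.5 and < 92 → Merit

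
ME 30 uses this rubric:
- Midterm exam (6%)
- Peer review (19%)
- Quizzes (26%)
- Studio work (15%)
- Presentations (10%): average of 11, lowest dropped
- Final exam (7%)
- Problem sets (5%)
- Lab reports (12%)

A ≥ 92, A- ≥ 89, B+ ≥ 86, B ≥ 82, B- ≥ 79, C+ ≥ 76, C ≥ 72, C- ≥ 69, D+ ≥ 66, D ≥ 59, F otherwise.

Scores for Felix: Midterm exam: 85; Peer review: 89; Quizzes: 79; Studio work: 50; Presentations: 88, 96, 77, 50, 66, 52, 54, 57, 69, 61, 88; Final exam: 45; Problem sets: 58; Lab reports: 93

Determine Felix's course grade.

C

Presentations: drop 50 → average of remaining 10 = 708/10 = 70.8
Weighted total:
  Midterm exam 85 × 0.06 = 5.1
  Peer review 89 × 0.19 = 16.91
  Quizzes 79 × 0.26 = 20.54
  Studio work 50 × 0.15 = 7.5
  Presentations 70.8 × 0.1 = 7.08
  Final exam 45 × 0.07 = 3.15
  Problem sets 58 × 0.05 = 2.9
  Lab reports 93 × 0.12 = 11.16
Sum = 74.34
74.34 is ≥ 72 and < 76 → C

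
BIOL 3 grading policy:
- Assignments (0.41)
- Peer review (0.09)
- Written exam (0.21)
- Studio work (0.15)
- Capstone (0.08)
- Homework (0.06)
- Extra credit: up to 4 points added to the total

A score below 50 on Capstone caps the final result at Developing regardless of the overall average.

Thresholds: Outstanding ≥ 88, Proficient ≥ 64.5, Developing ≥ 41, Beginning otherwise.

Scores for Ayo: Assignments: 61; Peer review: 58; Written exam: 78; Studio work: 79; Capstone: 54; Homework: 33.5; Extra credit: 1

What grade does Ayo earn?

Proficient

Capstone score 54 ≥ 50: minimum met.
Weighted total:
  Assignments 61 × 0.41 = 25.01
  Peer review 58 × 0.09 = 5.22
  Written exam 78 × 0.21 = 16.38
  Studio work 79 × 0.15 = 11.85
  Capstone 54 × 0.08 = 4.32
  Homework 33.5 × 0.06 = 2.01
Sum = 64.79
Extra credit: 64.79 + 1 = 65.79
65.79 is ≥ 64.5 and < 88 → Proficient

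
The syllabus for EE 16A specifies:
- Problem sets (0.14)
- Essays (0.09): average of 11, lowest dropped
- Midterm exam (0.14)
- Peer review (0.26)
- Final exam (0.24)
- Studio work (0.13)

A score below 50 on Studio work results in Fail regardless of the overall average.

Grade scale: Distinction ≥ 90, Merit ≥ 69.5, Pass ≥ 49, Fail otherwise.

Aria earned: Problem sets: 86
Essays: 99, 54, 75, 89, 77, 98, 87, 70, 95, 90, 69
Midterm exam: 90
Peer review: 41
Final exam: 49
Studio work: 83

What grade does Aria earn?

Essays: drop 54 → average of remaining 10 = 849/10 = 84.9
Studio work score 83 ≥ 50: minimum met.
Weighted total:
  Problem sets 86 × 0.14 = 12.04
  Essays 84.9 × 0.09 = 7.641
  Midterm exam 90 × 0.14 = 12.6
  Peer review 41 × 0.26 = 10.66
  Final exam 49 × 0.24 = 11.76
  Studio work 83 × 0.13 = 10.79
Sum = 65.491
65.491 is ≥ 49 and < 69.5 → Pass

Pass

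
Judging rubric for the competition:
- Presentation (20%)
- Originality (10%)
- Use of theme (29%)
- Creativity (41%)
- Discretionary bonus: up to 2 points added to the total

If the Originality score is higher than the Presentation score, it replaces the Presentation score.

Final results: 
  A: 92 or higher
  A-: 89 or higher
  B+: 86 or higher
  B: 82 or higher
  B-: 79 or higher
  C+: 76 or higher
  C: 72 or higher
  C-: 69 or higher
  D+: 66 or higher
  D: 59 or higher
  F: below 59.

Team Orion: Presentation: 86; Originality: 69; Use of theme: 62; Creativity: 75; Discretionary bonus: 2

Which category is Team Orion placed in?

Originality (69) ≤ Presentation (86), so Presentation stays at 86.
Weighted total:
  Presentation 86 × 0.2 = 17.2
  Originality 69 × 0.1 = 6.9
  Use of theme 62 × 0.29 = 17.98
  Creativity 75 × 0.41 = 30.75
Sum = 72.83
Discretionary bonus: 72.83 + 2 = 74.83
74.83 is ≥ 72 and < 76 → C

C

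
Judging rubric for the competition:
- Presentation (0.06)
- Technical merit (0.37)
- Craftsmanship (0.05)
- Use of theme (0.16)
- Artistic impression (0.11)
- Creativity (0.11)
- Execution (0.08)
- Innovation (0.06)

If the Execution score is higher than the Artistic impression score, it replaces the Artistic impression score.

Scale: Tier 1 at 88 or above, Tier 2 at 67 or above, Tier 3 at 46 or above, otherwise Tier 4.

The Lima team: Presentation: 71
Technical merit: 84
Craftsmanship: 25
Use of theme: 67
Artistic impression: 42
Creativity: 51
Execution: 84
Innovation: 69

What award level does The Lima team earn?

Execution (84) > Artistic impression (42), so Artistic impression counts as 84.
Weighted total:
  Presentation 71 × 0.06 = 4.26
  Technical merit 84 × 0.37 = 31.08
  Craftsmanship 25 × 0.05 = 1.25
  Use of theme 67 × 0.16 = 10.72
  Artistic impression 84 × 0.11 = 9.24
  Creativity 51 × 0.11 = 5.61
  Execution 84 × 0.08 = 6.72
  Innovation 69 × 0.06 = 4.14
Sum = 73.02
73.02 is ≥ 67 and < 88 → Tier 2

Tier 2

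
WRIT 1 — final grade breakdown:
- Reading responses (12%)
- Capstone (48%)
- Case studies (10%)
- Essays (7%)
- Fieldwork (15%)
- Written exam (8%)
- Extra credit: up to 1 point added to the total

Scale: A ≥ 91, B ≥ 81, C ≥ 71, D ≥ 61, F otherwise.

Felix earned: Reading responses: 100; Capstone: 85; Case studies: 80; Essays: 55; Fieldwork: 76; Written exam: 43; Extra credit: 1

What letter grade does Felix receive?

C

Weighted total:
  Reading responses 100 × 0.12 = 12
  Capstone 85 × 0.48 = 40.8
  Case studies 80 × 0.1 = 8
  Essays 55 × 0.07 = 3.85
  Fieldwork 76 × 0.15 = 11.4
  Written exam 43 × 0.08 = 3.44
Sum = 79.49
Extra credit: 79.49 + 1 = 80.49
80.49 is ≥ 71 and < 81 → C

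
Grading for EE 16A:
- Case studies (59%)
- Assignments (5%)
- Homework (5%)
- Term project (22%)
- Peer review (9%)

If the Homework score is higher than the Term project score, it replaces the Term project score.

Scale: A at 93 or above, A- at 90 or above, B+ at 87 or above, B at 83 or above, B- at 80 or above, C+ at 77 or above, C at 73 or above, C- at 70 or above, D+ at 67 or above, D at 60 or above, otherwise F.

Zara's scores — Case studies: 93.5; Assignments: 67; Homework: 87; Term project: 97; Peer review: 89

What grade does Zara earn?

A-

Homework (87) ≤ Term project (97), so Term project stays at 97.
Weighted total:
  Case studies 93.5 × 0.59 = 55.165
  Assignments 67 × 0.05 = 3.35
  Homework 87 × 0.05 = 4.35
  Term project 97 × 0.22 = 21.34
  Peer review 89 × 0.09 = 8.01
Sum = 92.215
92.215 is ≥ 90 and < 93 → A-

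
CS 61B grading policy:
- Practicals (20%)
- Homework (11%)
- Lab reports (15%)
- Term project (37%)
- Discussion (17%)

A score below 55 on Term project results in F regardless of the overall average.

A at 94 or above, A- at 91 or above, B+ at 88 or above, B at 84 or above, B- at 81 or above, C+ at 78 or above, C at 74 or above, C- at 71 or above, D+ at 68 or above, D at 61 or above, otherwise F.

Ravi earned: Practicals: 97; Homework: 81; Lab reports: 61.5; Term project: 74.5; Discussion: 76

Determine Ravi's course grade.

Term project score 74.5 ≥ 55: minimum met.
Weighted total:
  Practicals 97 × 0.2 = 19.4
  Homework 81 × 0.11 = 8.91
  Lab reports 61.5 × 0.15 = 9.225
  Term project 74.5 × 0.37 = 27.565
  Discussion 76 × 0.17 = 12.92
Sum = 78.02
78.02 is ≥ 78 and < 81 → C+

C+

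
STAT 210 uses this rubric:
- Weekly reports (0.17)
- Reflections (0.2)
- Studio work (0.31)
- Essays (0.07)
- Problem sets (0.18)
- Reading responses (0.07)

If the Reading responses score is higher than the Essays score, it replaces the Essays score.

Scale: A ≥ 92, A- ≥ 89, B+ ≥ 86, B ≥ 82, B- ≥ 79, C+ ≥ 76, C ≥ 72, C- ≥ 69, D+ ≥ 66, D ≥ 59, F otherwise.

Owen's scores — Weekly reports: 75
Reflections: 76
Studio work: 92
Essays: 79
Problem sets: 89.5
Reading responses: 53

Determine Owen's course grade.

Reading responses (53) ≤ Essays (79), so Essays stays at 79.
Weighted total:
  Weekly reports 75 × 0.17 = 12.75
  Reflections 76 × 0.2 = 15.2
  Studio work 92 × 0.31 = 28.52
  Essays 79 × 0.07 = 5.53
  Problem sets 89.5 × 0.18 = 16.11
  Reading responses 53 × 0.07 = 3.71
Sum = 81.82
81.82 is ≥ 79 and < 82 → B-

B-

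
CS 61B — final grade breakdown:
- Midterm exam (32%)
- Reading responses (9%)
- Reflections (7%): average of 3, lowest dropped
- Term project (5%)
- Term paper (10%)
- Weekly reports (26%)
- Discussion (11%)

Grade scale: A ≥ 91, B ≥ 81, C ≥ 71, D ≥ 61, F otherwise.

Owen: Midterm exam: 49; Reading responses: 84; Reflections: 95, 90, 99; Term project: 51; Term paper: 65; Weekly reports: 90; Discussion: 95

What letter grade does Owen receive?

C

Reflections: drop 90 → average of remaining 2 = 194/2 = 97
Weighted total:
  Midterm exam 49 × 0.32 = 15.68
  Reading responses 84 × 0.09 = 7.56
  Reflections 97 × 0.07 = 6.79
  Term project 51 × 0.05 = 2.55
  Term paper 65 × 0.1 = 6.5
  Weekly reports 90 × 0.26 = 23.4
  Discussion 95 × 0.11 = 10.45
Sum = 72.93
72.93 is ≥ 71 and < 81 → C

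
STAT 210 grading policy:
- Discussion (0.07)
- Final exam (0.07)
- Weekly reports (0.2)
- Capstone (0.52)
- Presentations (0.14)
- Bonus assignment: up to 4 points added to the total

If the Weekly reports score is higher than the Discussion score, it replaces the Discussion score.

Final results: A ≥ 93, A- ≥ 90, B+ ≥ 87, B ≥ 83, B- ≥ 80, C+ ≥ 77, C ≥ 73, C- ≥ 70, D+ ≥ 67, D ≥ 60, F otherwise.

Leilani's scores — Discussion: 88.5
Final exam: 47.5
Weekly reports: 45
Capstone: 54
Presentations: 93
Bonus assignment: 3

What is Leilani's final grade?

Weekly reports (45) ≤ Discussion (88.5), so Discussion stays at 88.5.
Weighted total:
  Discussion 88.5 × 0.07 = 6.195
  Final exam 47.5 × 0.07 = 3.325
  Weekly reports 45 × 0.2 = 9
  Capstone 54 × 0.52 = 28.08
  Presentations 93 × 0.14 = 13.02
Sum = 59.62
Bonus assignment: 59.62 + 3 = 62.62
62.62 is ≥ 60 and < 67 → D

D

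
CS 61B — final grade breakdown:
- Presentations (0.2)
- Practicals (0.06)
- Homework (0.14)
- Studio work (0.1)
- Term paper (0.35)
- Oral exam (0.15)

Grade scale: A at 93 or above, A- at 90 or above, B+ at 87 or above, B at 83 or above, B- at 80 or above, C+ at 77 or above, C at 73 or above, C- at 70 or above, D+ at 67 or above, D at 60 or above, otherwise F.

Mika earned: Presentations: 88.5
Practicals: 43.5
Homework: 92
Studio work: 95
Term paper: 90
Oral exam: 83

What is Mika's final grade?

B

Weighted total:
  Presentations 88.5 × 0.2 = 17.7
  Practicals 43.5 × 0.06 = 2.61
  Homework 92 × 0.14 = 12.88
  Studio work 95 × 0.1 = 9.5
  Term paper 90 × 0.35 = 31.5
  Oral exam 83 × 0.15 = 12.45
Sum = 86.64
86.64 is ≥ 83 and < 87 → B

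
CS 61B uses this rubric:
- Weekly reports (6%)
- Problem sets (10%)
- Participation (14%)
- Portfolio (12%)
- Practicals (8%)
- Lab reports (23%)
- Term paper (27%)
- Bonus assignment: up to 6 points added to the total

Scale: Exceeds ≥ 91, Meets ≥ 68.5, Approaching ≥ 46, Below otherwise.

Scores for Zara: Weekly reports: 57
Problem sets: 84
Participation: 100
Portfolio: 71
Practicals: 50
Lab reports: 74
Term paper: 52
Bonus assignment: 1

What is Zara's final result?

Weighted total:
  Weekly reports 57 × 0.06 = 3.42
  Problem sets 84 × 0.1 = 8.4
  Participation 100 × 0.14 = 14
  Portfolio 71 × 0.12 = 8.52
  Practicals 50 × 0.08 = 4
  Lab reports 74 × 0.23 = 17.02
  Term paper 52 × 0.27 = 14.04
Sum = 69.4
Bonus assignment: 69.4 + 1 = 70.4
70.4 is ≥ 68.5 and < 91 → Meets

Meets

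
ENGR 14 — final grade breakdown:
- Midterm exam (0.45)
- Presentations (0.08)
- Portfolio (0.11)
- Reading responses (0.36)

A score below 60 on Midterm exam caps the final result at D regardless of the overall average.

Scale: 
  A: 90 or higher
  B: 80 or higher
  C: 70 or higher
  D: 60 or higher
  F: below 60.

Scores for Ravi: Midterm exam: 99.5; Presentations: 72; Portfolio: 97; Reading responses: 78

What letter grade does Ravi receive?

B

Midterm exam score 99.5 ≥ 60: minimum met.
Weighted total:
  Midterm exam 99.5 × 0.45 = 44.775
  Presentations 72 × 0.08 = 5.76
  Portfolio 97 × 0.11 = 10.67
  Reading responses 78 × 0.36 = 28.08
Sum = 89.285
89.285 is ≥ 80 and < 90 → B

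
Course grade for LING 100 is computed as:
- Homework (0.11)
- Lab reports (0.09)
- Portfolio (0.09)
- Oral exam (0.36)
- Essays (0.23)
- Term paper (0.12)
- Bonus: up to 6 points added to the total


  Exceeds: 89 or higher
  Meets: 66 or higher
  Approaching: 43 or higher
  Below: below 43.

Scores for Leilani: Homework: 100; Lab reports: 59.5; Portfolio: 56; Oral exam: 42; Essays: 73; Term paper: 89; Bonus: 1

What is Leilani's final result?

Approaching

Weighted total:
  Homework 100 × 0.11 = 11
  Lab reports 59.5 × 0.09 = 5.355
  Portfolio 56 × 0.09 = 5.04
  Oral exam 42 × 0.36 = 15.12
  Essays 73 × 0.23 = 16.79
  Term paper 89 × 0.12 = 10.68
Sum = 63.985
Bonus: 63.985 + 1 = 64.985
64.985 is ≥ 43 and < 66 → Approaching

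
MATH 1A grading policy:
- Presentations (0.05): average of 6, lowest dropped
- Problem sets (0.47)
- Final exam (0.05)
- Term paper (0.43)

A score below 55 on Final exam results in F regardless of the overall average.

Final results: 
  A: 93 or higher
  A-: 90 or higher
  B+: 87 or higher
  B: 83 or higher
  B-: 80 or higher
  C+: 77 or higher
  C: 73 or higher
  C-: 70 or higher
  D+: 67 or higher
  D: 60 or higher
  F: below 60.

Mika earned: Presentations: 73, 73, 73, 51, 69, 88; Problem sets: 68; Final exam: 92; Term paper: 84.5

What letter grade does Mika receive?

Presentations: drop 51 → average of remaining 5 = 376/5 = 75.2
Final exam score 92 ≥ 55: minimum met.
Weighted total:
  Presentations 75.2 × 0.05 = 3.76
  Problem sets 68 × 0.47 = 31.96
  Final exam 92 × 0.05 = 4.6
  Term paper 84.5 × 0.43 = 36.335
Sum = 76.655
76.655 is ≥ 73 and < 77 → C

C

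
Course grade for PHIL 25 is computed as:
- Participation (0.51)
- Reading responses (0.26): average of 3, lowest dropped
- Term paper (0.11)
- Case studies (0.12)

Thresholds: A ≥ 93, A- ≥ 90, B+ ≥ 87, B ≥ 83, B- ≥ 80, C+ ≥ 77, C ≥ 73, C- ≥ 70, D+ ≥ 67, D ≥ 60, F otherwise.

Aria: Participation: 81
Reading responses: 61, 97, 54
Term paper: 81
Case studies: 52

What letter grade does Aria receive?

C+

Reading responses: drop 54 → average of remaining 2 = 158/2 = 79
Weighted total:
  Participation 81 × 0.51 = 41.31
  Reading responses 79 × 0.26 = 20.54
  Term paper 81 × 0.11 = 8.91
  Case studies 52 × 0.12 = 6.24
Sum = 77
77 is ≥ 77 and < 80 → C+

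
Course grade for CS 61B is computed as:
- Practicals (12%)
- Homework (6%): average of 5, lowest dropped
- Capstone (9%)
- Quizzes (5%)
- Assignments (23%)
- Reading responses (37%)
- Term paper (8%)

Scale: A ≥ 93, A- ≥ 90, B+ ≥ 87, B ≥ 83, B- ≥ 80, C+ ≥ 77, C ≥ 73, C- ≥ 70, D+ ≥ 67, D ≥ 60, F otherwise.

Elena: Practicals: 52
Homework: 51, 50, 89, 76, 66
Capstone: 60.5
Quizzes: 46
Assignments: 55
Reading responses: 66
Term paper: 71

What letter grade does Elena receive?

D

Homework: drop 50 → average of remaining 4 = 282/4 = 70.5
Weighted total:
  Practicals 52 × 0.12 = 6.24
  Homework 70.5 × 0.06 = 4.23
  Capstone 60.5 × 0.09 = 5.445
  Quizzes 46 × 0.05 = 2.3
  Assignments 55 × 0.23 = 12.65
  Reading responses 66 × 0.37 = 24.42
  Term paper 71 × 0.08 = 5.68
Sum = 60.965
60.965 is ≥ 60 and < 67 → D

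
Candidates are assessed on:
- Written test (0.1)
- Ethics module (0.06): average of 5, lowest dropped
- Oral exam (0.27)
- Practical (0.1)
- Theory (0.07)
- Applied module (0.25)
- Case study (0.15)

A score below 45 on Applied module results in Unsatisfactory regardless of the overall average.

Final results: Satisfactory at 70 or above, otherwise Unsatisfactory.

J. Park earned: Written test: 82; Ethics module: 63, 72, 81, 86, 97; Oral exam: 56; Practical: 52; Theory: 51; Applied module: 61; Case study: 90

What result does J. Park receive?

Unsatisfactory

Ethics module: drop 63 → average of remaining 4 = 336/4 = 84
Applied module score 61 ≥ 45: minimum met.
Weighted total:
  Written test 82 × 0.1 = 8.2
  Ethics module 84 × 0.06 = 5.04
  Oral exam 56 × 0.27 = 15.12
  Practical 52 × 0.1 = 5.2
  Theory 51 × 0.07 = 3.57
  Applied module 61 × 0.25 = 15.25
  Case study 90 × 0.15 = 13.5
Sum = 65.88
65.88 < 70 → Unsatisfactory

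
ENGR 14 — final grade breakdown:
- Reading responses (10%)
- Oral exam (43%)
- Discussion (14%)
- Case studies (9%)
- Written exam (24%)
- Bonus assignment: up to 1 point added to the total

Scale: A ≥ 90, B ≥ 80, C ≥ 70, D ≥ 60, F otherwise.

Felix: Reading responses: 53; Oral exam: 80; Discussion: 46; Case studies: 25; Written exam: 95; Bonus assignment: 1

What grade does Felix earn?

C

Weighted total:
  Reading responses 53 × 0.1 = 5.3
  Oral exam 80 × 0.43 = 34.4
  Discussion 46 × 0.14 = 6.44
  Case studies 25 × 0.09 = 2.25
  Written exam 95 × 0.24 = 22.8
Sum = 71.19
Bonus assignment: 71.19 + 1 = 72.19
72.19 is ≥ 70 and < 80 → C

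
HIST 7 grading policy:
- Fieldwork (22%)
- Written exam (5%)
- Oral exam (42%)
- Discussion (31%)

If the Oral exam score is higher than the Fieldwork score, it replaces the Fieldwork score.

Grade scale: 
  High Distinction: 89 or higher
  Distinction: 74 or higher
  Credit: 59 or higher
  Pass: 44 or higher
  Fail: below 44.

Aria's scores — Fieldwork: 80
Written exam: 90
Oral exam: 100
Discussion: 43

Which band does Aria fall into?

Oral exam (100) > Fieldwork (80), so Fieldwork counts as 100.
Weighted total:
  Fieldwork 100 × 0.22 = 22
  Written exam 90 × 0.05 = 4.5
  Oral exam 100 × 0.42 = 42
  Discussion 43 × 0.31 = 13.33
Sum = 81.83
81.83 is ≥ 74 and < 89 → Distinction

Distinction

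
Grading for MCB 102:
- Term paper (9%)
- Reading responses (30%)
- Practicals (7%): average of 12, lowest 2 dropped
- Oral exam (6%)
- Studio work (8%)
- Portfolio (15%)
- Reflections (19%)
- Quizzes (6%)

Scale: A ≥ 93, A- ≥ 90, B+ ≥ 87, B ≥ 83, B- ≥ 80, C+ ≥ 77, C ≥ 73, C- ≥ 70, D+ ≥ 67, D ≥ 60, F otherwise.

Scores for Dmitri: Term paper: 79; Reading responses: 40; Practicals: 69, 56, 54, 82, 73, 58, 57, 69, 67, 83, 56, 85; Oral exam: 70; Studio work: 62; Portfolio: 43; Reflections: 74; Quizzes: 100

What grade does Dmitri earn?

F

Practicals: drop 54, 56 → average of remaining 10 = 699/10 = 69.9
Weighted total:
  Term paper 79 × 0.09 = 7.11
  Reading responses 40 × 0.3 = 12
  Practicals 69.9 × 0.07 = 4.893
  Oral exam 70 × 0.06 = 4.2
  Studio work 62 × 0.08 = 4.96
  Portfolio 43 × 0.15 = 6.45
  Reflections 74 × 0.19 = 14.06
  Quizzes 100 × 0.06 = 6
Sum = 59.673
59.673 < 60 → F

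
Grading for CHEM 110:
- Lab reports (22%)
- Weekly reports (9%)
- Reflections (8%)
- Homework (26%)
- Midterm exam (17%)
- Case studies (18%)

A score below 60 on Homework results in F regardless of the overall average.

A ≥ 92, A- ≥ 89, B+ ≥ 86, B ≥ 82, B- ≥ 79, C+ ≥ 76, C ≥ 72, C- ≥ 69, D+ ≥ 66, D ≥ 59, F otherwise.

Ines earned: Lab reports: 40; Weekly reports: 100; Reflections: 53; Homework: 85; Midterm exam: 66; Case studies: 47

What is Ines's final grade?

Homework score 85 ≥ 60: minimum met.
Weighted total:
  Lab reports 40 × 0.22 = 8.8
  Weekly reports 100 × 0.09 = 9
  Reflections 53 × 0.08 = 4.24
  Homework 85 × 0.26 = 22.1
  Midterm exam 66 × 0.17 = 11.22
  Case studies 47 × 0.18 = 8.46
Sum = 63.82
63.82 is ≥ 59 and < 66 → D

D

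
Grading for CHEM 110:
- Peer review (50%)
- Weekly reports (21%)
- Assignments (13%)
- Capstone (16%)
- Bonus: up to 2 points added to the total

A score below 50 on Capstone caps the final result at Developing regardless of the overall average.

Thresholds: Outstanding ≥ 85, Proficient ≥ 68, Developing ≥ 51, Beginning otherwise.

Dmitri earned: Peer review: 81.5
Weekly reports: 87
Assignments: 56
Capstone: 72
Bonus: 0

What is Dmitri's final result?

Capstone score 72 ≥ 50: minimum met.
Weighted total:
  Peer review 81.5 × 0.5 = 40.75
  Weekly reports 87 × 0.21 = 18.27
  Assignments 56 × 0.13 = 7.28
  Capstone 72 × 0.16 = 11.52
Sum = 77.82
Bonus: 77.82 + 0 = 77.82
77.82 is ≥ 68 and < 85 → Proficient

Proficient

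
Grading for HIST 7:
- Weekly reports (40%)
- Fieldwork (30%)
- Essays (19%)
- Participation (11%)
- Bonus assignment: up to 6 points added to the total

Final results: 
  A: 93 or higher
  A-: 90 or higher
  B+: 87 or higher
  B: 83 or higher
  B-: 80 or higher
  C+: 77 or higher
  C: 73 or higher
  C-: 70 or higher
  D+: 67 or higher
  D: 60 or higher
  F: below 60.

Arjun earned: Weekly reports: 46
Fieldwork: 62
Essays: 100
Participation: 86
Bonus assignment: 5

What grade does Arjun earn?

C-

Weighted total:
  Weekly reports 46 × 0.4 = 18.4
  Fieldwork 62 × 0.3 = 18.6
  Essays 100 × 0.19 = 19
  Participation 86 × 0.11 = 9.46
Sum = 65.46
Bonus assignment: 65.46 + 5 = 70.46
70.46 is ≥ 70 and < 73 → C-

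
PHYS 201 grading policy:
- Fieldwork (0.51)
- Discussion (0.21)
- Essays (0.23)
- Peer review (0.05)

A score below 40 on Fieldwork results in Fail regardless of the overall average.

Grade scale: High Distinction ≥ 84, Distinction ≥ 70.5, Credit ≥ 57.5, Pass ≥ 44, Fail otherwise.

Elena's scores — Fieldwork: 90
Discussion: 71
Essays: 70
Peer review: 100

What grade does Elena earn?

Fieldwork score 90 ≥ 40: minimum met.
Weighted total:
  Fieldwork 90 × 0.51 = 45.9
  Discussion 71 × 0.21 = 14.91
  Essays 70 × 0.23 = 16.1
  Peer review 100 × 0.05 = 5
Sum = 81.91
81.91 is ≥ 70.5 and < 84 → Distinction

Distinction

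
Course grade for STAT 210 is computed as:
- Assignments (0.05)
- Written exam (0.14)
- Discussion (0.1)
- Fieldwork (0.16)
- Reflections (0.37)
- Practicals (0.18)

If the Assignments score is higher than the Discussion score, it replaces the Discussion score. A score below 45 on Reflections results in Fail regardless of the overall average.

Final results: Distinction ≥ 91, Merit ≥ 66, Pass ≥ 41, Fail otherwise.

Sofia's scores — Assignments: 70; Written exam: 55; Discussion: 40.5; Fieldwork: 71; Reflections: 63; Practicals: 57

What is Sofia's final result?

Pass

Assignments (70) > Discussion (40.5), so Discussion counts as 70.
Reflections score 63 ≥ 45: minimum met.
Weighted total:
  Assignments 70 × 0.05 = 3.5
  Written exam 55 × 0.14 = 7.7
  Discussion 70 × 0.1 = 7
  Fieldwork 71 × 0.16 = 11.36
  Reflections 63 × 0.37 = 23.31
  Practicals 57 × 0.18 = 10.26
Sum = 63.13
63.13 is ≥ 41 and < 66 → Pass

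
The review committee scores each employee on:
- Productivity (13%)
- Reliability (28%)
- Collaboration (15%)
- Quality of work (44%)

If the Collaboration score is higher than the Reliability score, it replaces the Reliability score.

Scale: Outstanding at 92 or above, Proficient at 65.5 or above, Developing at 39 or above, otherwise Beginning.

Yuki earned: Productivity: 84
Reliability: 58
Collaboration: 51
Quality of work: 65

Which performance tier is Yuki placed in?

Developing

Collaboration (51) ≤ Reliability (58), so Reliability stays at 58.
Weighted total:
  Productivity 84 × 0.13 = 10.92
  Reliability 58 × 0.28 = 16.24
  Collaboration 51 × 0.15 = 7.65
  Quality of work 65 × 0.44 = 28.6
Sum = 63.41
63.41 is ≥ 39 and < 65.5 → Developing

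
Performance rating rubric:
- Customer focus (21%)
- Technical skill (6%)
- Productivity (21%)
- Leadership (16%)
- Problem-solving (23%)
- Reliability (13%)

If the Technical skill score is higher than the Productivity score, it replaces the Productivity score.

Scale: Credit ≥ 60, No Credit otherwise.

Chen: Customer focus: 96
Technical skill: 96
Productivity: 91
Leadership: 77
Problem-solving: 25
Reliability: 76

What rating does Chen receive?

Credit

Technical skill (96) > Productivity (91), so Productivity counts as 96.
Weighted total:
  Customer focus 96 × 0.21 = 20.16
  Technical skill 96 × 0.06 = 5.76
  Productivity 96 × 0.21 = 20.16
  Leadership 77 × 0.16 = 12.32
  Problem-solving 25 × 0.23 = 5.75
  Reliability 76 × 0.13 = 9.88
Sum = 74.03
74.03 ≥ 60 → Credit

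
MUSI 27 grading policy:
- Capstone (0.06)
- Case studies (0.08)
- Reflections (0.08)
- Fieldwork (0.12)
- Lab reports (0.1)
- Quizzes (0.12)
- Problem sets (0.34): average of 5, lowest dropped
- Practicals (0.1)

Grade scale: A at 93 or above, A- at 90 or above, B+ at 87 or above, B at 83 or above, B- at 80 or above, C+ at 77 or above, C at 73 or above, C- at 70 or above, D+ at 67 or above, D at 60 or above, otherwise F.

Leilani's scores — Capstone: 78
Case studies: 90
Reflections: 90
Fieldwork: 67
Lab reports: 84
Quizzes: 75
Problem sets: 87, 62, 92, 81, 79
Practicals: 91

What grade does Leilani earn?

B-

Problem sets: drop 62 → average of remaining 4 = 339/4 = 84.75
Weighted total:
  Capstone 78 × 0.06 = 4.68
  Case studies 90 × 0.08 = 7.2
  Reflections 90 × 0.08 = 7.2
  Fieldwork 67 × 0.12 = 8.04
  Lab reports 84 × 0.1 = 8.4
  Quizzes 75 × 0.12 = 9
  Problem sets 84.75 × 0.34 = 28.815
  Practicals 91 × 0.1 = 9.1
Sum = 82.435
82.435 is ≥ 80 and < 83 → B-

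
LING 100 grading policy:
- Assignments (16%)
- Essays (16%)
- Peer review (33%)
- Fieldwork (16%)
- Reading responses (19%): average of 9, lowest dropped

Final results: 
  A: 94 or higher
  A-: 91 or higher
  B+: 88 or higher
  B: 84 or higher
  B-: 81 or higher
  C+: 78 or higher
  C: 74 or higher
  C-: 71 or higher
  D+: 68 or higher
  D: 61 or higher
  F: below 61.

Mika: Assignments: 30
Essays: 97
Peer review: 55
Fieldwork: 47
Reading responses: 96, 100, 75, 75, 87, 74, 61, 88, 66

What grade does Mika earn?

Reading responses: drop 61 → average of remaining 8 = 661/8 = 82.625
Weighted total:
  Assignments 30 × 0.16 = 4.8
  Essays 97 × 0.16 = 15.52
  Peer review 55 × 0.33 = 18.15
  Fieldwork 47 × 0.16 = 7.52
  Reading responses 82.625 × 0.19 = 15.69875
Sum = 61.68875
61.68875 is ≥ 61 and < 68 → D

D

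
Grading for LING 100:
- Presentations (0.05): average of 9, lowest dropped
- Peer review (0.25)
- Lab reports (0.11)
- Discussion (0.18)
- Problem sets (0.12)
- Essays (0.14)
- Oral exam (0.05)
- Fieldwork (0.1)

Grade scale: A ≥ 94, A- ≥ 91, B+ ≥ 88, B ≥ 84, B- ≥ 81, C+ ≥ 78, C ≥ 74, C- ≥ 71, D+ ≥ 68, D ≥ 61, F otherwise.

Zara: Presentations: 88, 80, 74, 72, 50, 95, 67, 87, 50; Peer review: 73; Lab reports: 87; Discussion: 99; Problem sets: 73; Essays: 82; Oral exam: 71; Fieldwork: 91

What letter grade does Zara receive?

B-

Presentations: drop 50 → average of remaining 8 = 613/8 = 76.625
Weighted total:
  Presentations 76.625 × 0.05 = 3.83125
  Peer review 73 × 0.25 = 18.25
  Lab reports 87 × 0.11 = 9.57
  Discussion 99 × 0.18 = 17.82
  Problem sets 73 × 0.12 = 8.76
  Essays 82 × 0.14 = 11.48
  Oral exam 71 × 0.05 = 3.55
  Fieldwork 91 × 0.1 = 9.1
Sum = 82.36125
82.36125 is ≥ 81 and < 84 → B-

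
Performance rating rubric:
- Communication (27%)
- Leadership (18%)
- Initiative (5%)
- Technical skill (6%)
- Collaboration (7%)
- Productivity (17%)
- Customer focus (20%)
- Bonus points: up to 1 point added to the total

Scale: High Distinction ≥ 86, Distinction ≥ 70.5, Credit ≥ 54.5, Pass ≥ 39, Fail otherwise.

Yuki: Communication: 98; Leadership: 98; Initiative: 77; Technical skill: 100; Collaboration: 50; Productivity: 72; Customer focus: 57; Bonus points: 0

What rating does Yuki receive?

Distinction

Weighted total:
  Communication 98 × 0.27 = 26.46
  Leadership 98 × 0.18 = 17.64
  Initiative 77 × 0.05 = 3.85
  Technical skill 100 × 0.06 = 6
  Collaboration 50 × 0.07 = 3.5
  Productivity 72 × 0.17 = 12.24
  Customer focus 57 × 0.2 = 11.4
Sum = 81.09
Bonus points: 81.09 + 0 = 81.09
81.09 is ≥ 70.5 and < 86 → Distinction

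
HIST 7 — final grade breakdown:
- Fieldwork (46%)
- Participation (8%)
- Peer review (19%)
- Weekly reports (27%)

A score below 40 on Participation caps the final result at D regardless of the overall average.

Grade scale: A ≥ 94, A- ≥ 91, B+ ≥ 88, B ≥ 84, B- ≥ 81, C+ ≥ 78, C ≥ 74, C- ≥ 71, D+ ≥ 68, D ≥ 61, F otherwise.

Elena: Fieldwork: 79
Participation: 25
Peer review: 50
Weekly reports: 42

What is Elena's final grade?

F

Participation score 25 < 40: minimum not met.
Weighted total:
  Fieldwork 79 × 0.46 = 36.34
  Participation 25 × 0.08 = 2
  Peer review 50 × 0.19 = 9.5
  Weekly reports 42 × 0.27 = 11.34
Sum = 59.18
59.18 would be F; cap at D applies → F.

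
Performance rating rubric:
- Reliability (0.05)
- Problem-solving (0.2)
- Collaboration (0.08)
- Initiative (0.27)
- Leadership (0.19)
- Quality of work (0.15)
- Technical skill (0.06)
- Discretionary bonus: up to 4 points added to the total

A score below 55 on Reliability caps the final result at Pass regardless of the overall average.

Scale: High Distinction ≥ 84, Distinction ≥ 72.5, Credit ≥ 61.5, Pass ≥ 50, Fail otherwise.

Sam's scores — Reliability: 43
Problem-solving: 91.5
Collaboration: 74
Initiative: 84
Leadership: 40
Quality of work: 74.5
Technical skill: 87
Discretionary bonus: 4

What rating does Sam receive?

Reliability score 43 < 55: minimum not met.
Weighted total:
  Reliability 43 × 0.05 = 2.15
  Problem-solving 91.5 × 0.2 = 18.3
  Collaboration 74 × 0.08 = 5.92
  Initiative 84 × 0.27 = 22.68
  Leadership 40 × 0.19 = 7.6
  Quality of work 74.5 × 0.15 = 11.175
  Technical skill 87 × 0.06 = 5.22
Sum = 73.045
Discretionary bonus: 73.045 + 4 = 77.045
77.045 would be Distinction; cap at Pass applies → Pass.

Pass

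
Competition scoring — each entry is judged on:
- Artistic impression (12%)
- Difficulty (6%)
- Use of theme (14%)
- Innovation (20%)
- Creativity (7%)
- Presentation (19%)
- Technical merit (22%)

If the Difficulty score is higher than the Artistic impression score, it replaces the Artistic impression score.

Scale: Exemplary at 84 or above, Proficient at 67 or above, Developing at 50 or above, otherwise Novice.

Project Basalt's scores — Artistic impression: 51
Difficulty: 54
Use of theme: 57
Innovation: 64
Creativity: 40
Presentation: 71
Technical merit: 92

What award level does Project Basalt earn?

Proficient

Difficulty (54) > Artistic impression (51), so Artistic impression counts as 54.
Weighted total:
  Artistic impression 54 × 0.12 = 6.48
  Difficulty 54 × 0.06 = 3.24
  Use of theme 57 × 0.14 = 7.98
  Innovation 64 × 0.2 = 12.8
  Creativity 40 × 0.07 = 2.8
  Presentation 71 × 0.19 = 13.49
  Technical merit 92 × 0.22 = 20.24
Sum = 67.03
67.03 is ≥ 67 and < 84 → Proficient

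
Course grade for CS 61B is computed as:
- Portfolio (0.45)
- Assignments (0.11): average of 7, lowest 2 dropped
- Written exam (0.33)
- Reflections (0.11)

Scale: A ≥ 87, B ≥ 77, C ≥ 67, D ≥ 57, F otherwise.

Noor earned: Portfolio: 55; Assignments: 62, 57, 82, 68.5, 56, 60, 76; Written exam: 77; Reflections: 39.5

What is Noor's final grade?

D

Assignments: drop 56, 57 → average of remaining 5 = 348.5/5 = 69.7
Weighted total:
  Portfolio 55 × 0.45 = 24.75
  Assignments 69.7 × 0.11 = 7.667
  Written exam 77 × 0.33 = 25.41
  Reflections 39.5 × 0.11 = 4.345
Sum = 62.172
62.172 is ≥ 57 and < 67 → D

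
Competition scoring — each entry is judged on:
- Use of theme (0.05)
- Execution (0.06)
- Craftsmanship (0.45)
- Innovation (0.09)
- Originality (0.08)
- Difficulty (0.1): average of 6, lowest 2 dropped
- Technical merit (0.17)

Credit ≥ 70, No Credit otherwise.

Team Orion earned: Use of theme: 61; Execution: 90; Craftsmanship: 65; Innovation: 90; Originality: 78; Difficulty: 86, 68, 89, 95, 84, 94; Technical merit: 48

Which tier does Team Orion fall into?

Difficulty: drop 68, 84 → average of remaining 4 = 364/4 = 91
Weighted total:
  Use of theme 61 × 0.05 = 3.05
  Execution 90 × 0.06 = 5.4
  Craftsmanship 65 × 0.45 = 29.25
  Innovation 90 × 0.09 = 8.1
  Originality 78 × 0.08 = 6.24
  Difficulty 91 × 0.1 = 9.1
  Technical merit 48 × 0.17 = 8.16
Sum = 69.3
69.3 < 70 → No Credit

No Credit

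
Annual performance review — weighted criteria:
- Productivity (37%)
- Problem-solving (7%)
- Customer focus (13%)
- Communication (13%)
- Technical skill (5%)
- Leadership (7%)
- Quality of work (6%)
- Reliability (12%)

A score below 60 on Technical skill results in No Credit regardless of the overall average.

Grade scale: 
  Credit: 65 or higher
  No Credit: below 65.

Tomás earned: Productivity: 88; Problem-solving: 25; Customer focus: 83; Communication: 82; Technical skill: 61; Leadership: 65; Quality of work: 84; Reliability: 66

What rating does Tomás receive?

Credit

Technical skill score 61 ≥ 60: minimum met.
Weighted total:
  Productivity 88 × 0.37 = 32.56
  Problem-solving 25 × 0.07 = 1.75
  Customer focus 83 × 0.13 = 10.79
  Communication 82 × 0.13 = 10.66
  Technical skill 61 × 0.05 = 3.05
  Leadership 65 × 0.07 = 4.55
  Quality of work 84 × 0.06 = 5.04
  Reliability 66 × 0.12 = 7.92
Sum = 76.32
76.32 ≥ 65 → Credit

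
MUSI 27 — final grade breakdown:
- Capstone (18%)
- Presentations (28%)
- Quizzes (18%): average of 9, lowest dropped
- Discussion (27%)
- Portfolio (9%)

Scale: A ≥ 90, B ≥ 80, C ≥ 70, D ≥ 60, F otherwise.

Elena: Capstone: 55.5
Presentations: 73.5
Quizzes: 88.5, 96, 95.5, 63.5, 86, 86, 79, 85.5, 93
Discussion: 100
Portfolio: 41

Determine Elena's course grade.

Quizzes: drop 63.5 → average of remaining 8 = 709.5/8 = 88.6875
Weighted total:
  Capstone 55.5 × 0.18 = 9.99
  Presentations 73.5 × 0.28 = 20.58
  Quizzes 88.6875 × 0.18 = 15.96375
  Discussion 100 × 0.27 = 27
  Portfolio 41 × 0.09 = 3.69
Sum = 77.22375
77.22375 is ≥ 70 and < 80 → C

C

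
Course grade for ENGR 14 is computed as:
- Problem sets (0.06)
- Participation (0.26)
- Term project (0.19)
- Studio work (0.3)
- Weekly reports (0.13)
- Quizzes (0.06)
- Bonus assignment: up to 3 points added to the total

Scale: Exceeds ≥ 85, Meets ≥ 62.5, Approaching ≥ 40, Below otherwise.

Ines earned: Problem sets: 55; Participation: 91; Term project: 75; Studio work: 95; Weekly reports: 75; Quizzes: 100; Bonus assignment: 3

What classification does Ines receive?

Exceeds

Weighted total:
  Problem sets 55 × 0.06 = 3.3
  Participation 91 × 0.26 = 23.66
  Term project 75 × 0.19 = 14.25
  Studio work 95 × 0.3 = 28.5
  Weekly reports 75 × 0.13 = 9.75
  Quizzes 100 × 0.06 = 6
Sum = 85.46
Bonus assignment: 85.46 + 3 = 88.46
88.46 ≥ 85 → Exceeds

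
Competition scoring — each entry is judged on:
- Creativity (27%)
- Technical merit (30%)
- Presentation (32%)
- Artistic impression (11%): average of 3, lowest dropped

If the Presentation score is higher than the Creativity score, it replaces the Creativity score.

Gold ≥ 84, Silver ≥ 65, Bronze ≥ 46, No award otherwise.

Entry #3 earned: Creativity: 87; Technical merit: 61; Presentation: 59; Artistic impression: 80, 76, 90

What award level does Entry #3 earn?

Silver

Artistic impression: drop 76 → average of remaining 2 = 170/2 = 85
Presentation (59) ≤ Creativity (87), so Creativity stays at 87.
Weighted total:
  Creativity 87 × 0.27 = 23.49
  Technical merit 61 × 0.3 = 18.3
  Presentation 59 × 0.32 = 18.88
  Artistic impression 85 × 0.11 = 9.35
Sum = 70.02
70.02 is ≥ 65 and < 84 → Silver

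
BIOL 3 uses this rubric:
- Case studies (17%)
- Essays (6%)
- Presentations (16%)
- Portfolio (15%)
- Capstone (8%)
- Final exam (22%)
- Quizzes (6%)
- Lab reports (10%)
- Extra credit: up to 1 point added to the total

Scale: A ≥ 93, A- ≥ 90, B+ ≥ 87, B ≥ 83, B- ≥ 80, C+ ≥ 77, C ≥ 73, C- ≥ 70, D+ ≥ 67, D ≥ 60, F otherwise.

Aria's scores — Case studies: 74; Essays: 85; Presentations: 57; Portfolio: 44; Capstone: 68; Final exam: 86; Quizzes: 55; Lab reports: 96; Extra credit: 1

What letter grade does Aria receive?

Weighted total:
  Case studies 74 × 0.17 = 12.58
  Essays 85 × 0.06 = 5.1
  Presentations 57 × 0.16 = 9.12
  Portfolio 44 × 0.15 = 6.6
  Capstone 68 × 0.08 = 5.44
  Final exam 86 × 0.22 = 18.92
  Quizzes 55 × 0.06 = 3.3
  Lab reports 96 × 0.1 = 9.6
Sum = 70.66
Extra credit: 70.66 + 1 = 71.66
71.66 is ≥ 70 and < 73 → C-

C-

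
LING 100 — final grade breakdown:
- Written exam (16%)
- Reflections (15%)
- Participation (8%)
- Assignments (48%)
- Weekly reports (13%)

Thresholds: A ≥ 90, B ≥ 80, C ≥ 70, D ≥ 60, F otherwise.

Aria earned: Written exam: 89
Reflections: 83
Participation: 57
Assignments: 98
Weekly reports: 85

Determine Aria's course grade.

B

Weighted total:
  Written exam 89 × 0.16 = 14.24
  Reflections 83 × 0.15 = 12.45
  Participation 57 × 0.08 = 4.56
  Assignments 98 × 0.48 = 47.04
  Weekly reports 85 × 0.13 = 11.05
Sum = 89.34
89.34 is ≥ 80 and < 90 → B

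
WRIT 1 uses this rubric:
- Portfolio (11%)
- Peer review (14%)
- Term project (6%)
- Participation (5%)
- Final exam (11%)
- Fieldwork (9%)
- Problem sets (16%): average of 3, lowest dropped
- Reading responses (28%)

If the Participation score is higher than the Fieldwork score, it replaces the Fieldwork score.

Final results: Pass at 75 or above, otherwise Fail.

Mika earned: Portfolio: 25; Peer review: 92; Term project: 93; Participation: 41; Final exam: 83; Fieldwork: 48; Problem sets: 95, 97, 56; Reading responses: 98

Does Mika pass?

Pass

Problem sets: drop 56 → average of remaining 2 = 192/2 = 96
Participation (41) ≤ Fieldwork (48), so Fieldwork stays at 48.
Weighted total:
  Portfolio 25 × 0.11 = 2.75
  Peer review 92 × 0.14 = 12.88
  Term project 93 × 0.06 = 5.58
  Participation 41 × 0.05 = 2.05
  Final exam 83 × 0.11 = 9.13
  Fieldwork 48 × 0.09 = 4.32
  Problem sets 96 × 0.16 = 15.36
  Reading responses 98 × 0.28 = 27.44
Sum = 79.51
79.51 ≥ 75 → Pass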